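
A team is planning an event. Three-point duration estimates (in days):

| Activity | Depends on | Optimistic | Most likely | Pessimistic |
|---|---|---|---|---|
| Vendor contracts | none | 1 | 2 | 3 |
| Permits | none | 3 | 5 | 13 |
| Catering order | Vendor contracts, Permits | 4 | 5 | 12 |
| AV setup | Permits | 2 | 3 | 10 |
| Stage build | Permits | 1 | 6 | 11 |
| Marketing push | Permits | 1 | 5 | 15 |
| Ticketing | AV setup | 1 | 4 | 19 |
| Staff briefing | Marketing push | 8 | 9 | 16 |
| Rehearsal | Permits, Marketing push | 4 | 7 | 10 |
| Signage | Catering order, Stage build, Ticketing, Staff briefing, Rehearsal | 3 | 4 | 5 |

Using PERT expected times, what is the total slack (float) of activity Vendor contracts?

te_Vendor contracts = (1 + 4·2 + 3)/6 = 12/6 = 2
te_Permits = (3 + 4·5 + 13)/6 = 36/6 = 6
te_Catering order = (4 + 4·5 + 12)/6 = 36/6 = 6
te_AV setup = (2 + 4·3 + 10)/6 = 24/6 = 4
te_Stage build = (1 + 4·6 + 11)/6 = 36/6 = 6
te_Marketing push = (1 + 4·5 + 15)/6 = 36/6 = 6
te_Ticketing = (1 + 4·4 + 19)/6 = 36/6 = 6
te_Staff briefing = (8 + 4·9 + 16)/6 = 60/6 = 10
te_Rehearsal = (4 + 4·7 + 10)/6 = 42/6 = 7
te_Signage = (3 + 4·4 + 5)/6 = 24/6 = 4

Forward pass:
ES_Vendor contracts = 0; EF_Vendor contracts = 2
ES_Permits = 0; EF_Permits = 6
ES_Catering order = max(EF_Vendor contracts=2, EF_Permits=6) = 6; EF_Catering order = 6+6 = 12
ES_AV setup = 6; EF_AV setup = 6+4 = 10
ES_Stage build = 6; EF_Stage build = 6+6 = 12
ES_Marketing push = 6; EF_Marketing push = 6+6 = 12
ES_Ticketing = 10; EF_Ticketing = 10+6 = 16
ES_Staff briefing = 12; EF_Staff briefing = 12+10 = 22
ES_Rehearsal = max(EF_Permits=6, EF_Marketing push=12) = 12; EF_Rehearsal = 12+7 = 19
ES_Signage = max(EF_Catering order=12, EF_Stage build=12, EF_Ticketing=16, EF_Staff briefing=22, EF_Rehearsal=19) = 22; EF_Signage = 22+4 = 26
Expected project duration μ = 26 days. Critical path: Permits → Marketing push → Staff briefing → Signage.

Backward pass:
LF_Signage = 26; LS_Signage = 26−4 = 22
LF_Rehearsal = LS_Signage = 22; LS_Rehearsal = 22−7 = 15
LF_Staff briefing = LS_Signage = 22; LS_Staff briefing = 22−10 = 12
LF_Ticketing = LS_Signage = 22; LS_Ticketing = 22−6 = 16
LF_Marketing push = min(LS_Staff briefing=12, LS_Rehearsal=15) = 12; LS_Marketing push = 12−6 = 6
LF_Stage build = LS_Signage = 22; LS_Stage build = 22−6 = 16
LF_AV setup = LS_Ticketing = 16; LS_AV setup = 16−4 = 12
LF_Catering order = LS_Signage = 22; LS_Catering order = 22−6 = 16
LF_Permits = min(LS_Catering order=16, LS_AV setup=12, LS_Stage build=16, LS_Marketing push=6, LS_Rehearsal=15) = 6; LS_Permits = 6−6 = 0
LF_Vendor contracts = LS_Catering order = 16; LS_Vendor contracts = 16−2 = 14
Slack_Vendor contracts = LS_Vendor contracts − ES_Vendor contracts = 14 − 0 = 14

14 days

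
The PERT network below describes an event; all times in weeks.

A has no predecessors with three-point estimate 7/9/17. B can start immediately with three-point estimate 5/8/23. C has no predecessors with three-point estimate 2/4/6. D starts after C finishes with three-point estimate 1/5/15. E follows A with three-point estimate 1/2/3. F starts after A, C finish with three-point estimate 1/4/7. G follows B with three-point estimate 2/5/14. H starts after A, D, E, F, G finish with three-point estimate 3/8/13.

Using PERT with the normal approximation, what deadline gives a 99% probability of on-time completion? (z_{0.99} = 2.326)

te_A = (7 + 4·9 + 17)/6 = 60/6 = 10; σ²_A = ((17−7)/6)² = 2.778
te_B = (5 + 4·8 + 23)/6 = 60/6 = 10; σ²_B = ((23−5)/6)² = 9.000
te_C = (2 + 4·4 + 6)/6 = 24/6 = 4; σ²_C = ((6−2)/6)² = 0.444
te_D = (1 + 4·5 + 15)/6 = 36/6 = 6; σ²_D = ((15−1)/6)² = 5.444
te_E = (1 + 4·2 + 3)/6 = 12/6 = 2; σ²_E = ((3−1)/6)² = 0.111
te_F = (1 + 4·4 + 7)/6 = 24/6 = 4; σ²_F = ((7−1)/6)² = 1.000
te_G = (2 + 4·5 + 14)/6 = 36/6 = 6; σ²_G = ((14−2)/6)² = 4.000
te_H = (3 + 4·8 + 13)/6 = 48/6 = 8; σ²_H = ((13−3)/6)² = 2.778

Forward pass:
ES_A = 0; EF_A = 10
ES_B = 0; EF_B = 10
ES_C = 0; EF_C = 4
ES_D = 4; EF_D = 4+6 = 10
ES_E = 10; EF_E = 10+2 = 12
ES_F = max(EF_A=10, EF_C=4) = 10; EF_F = 10+4 = 14
ES_G = 10; EF_G = 10+6 = 16
ES_H = max(EF_A=10, EF_D=10, EF_E=12, EF_F=14, EF_G=16) = 16; EF_H = 16+8 = 24
Expected project duration μ = 24 weeks. Critical path: B → G → H.

Variance along critical path = 9.000 + 4.000 + 2.778 = 15.778; σ = 3.972 weeks.
D = μ + z·σ = 24 + 2.326·3.972 = 33.2 weeks

33.2 weeks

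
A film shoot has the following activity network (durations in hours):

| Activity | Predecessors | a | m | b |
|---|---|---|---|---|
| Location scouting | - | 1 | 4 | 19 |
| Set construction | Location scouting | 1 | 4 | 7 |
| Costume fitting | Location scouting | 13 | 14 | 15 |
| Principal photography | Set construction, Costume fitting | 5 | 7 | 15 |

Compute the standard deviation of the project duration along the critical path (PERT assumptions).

te_Location scouting = (1 + 4·4 + 19)/6 = 36/6 = 6; σ²_Location scouting = ((19−1)/6)² = 9.000
te_Set construction = (1 + 4·4 + 7)/6 = 24/6 = 4; σ²_Set construction = ((7−1)/6)² = 1.000
te_Costume fitting = (13 + 4·14 + 15)/6 = 84/6 = 14; σ²_Costume fitting = ((15−13)/6)² = 0.111
te_Principal photography = (5 + 4·7 + 15)/6 = 48/6 = 8; σ²_Principal photography = ((15−5)/6)² = 2.778

Forward pass:
ES_Location scouting = 0; EF_Location scouting = 6
ES_Set construction = 6; EF_Set construction = 6+4 = 10
ES_Costume fitting = 6; EF_Costume fitting = 6+14 = 20
ES_Principal photography = max(EF_Set construction=10, EF_Costume fitting=20) = 20; EF_Principal photography = 20+8 = 28
Expected project duration μ = 28 hours. Critical path: Location scouting → Costume fitting → Principal photography.

Variance along critical path = 9.000 + 0.111 + 2.778 = 11.889
σ = √11.889 = 3.448 hours

3.45 hours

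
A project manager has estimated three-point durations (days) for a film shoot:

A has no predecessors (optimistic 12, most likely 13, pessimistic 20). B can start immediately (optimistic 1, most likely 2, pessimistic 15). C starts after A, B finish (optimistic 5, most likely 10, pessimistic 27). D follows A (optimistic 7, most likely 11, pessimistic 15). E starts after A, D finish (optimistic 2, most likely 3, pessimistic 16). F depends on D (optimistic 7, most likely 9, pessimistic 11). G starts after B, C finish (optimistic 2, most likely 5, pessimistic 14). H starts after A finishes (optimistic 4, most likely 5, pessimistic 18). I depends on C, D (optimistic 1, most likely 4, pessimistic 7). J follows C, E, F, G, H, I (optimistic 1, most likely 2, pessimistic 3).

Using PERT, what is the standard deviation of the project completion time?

2.03 days

te_A = (12 + 4·13 + 20)/6 = 84/6 = 14; σ²_A = ((20−12)/6)² = 1.778
te_B = (1 + 4·2 + 15)/6 = 24/6 = 4; σ²_B = ((15−1)/6)² = 5.444
te_C = (5 + 4·10 + 27)/6 = 72/6 = 12; σ²_C = ((27−5)/6)² = 13.444
te_D = (7 + 4·11 + 15)/6 = 66/6 = 11; σ²_D = ((15−7)/6)² = 1.778
te_E = (2 + 4·3 + 16)/6 = 30/6 = 5; σ²_E = ((16−2)/6)² = 5.444
te_F = (7 + 4·9 + 11)/6 = 54/6 = 9; σ²_F = ((11−7)/6)² = 0.444
te_G = (2 + 4·5 + 14)/6 = 36/6 = 6; σ²_G = ((14−2)/6)² = 4.000
te_H = (4 + 4·5 + 18)/6 = 42/6 = 7; σ²_H = ((18−4)/6)² = 5.444
te_I = (1 + 4·4 + 7)/6 = 24/6 = 4; σ²_I = ((7−1)/6)² = 1.000
te_J = (1 + 4·2 + 3)/6 = 12/6 = 2; σ²_J = ((3−1)/6)² = 0.111

Forward pass:
ES_A = 0; EF_A = 14
ES_B = 0; EF_B = 4
ES_C = max(EF_A=14, EF_B=4) = 14; EF_C = 14+12 = 26
ES_D = 14; EF_D = 14+11 = 25
ES_E = max(EF_A=14, EF_D=25) = 25; EF_E = 25+5 = 30
ES_F = 25; EF_F = 25+9 = 34
ES_G = max(EF_B=4, EF_C=26) = 26; EF_G = 26+6 = 32
ES_H = 14; EF_H = 14+7 = 21
ES_I = max(EF_C=26, EF_D=25) = 26; EF_I = 26+4 = 30
ES_J = max(EF_C=26, EF_E=30, EF_F=34, EF_G=32, EF_H=21, EF_I=30) = 34; EF_J = 34+2 = 36
Expected project duration μ = 36 days. Critical path: A → D → F → J.

Variance along critical path = 1.778 + 1.778 + 0.444 + 0.111 = 4.111
σ = √4.111 = 2.028 days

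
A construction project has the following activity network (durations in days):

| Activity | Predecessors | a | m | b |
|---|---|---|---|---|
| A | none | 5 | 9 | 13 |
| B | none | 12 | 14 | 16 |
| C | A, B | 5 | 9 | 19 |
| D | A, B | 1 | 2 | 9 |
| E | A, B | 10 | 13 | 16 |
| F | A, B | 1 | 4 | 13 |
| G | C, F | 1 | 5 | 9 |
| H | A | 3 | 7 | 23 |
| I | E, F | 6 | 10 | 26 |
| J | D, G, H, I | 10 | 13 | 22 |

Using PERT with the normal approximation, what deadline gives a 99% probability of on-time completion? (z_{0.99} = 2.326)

te_A = (5 + 4·9 + 13)/6 = 54/6 = 9; σ²_A = ((13−5)/6)² = 1.778
te_B = (12 + 4·14 + 16)/6 = 84/6 = 14; σ²_B = ((16−12)/6)² = 0.444
te_C = (5 + 4·9 + 19)/6 = 60/6 = 10; σ²_C = ((19−5)/6)² = 5.444
te_D = (1 + 4·2 + 9)/6 = 18/6 = 3; σ²_D = ((9−1)/6)² = 1.778
te_E = (10 + 4·13 + 16)/6 = 78/6 = 13; σ²_E = ((16−10)/6)² = 1.000
te_F = (1 + 4·4 + 13)/6 = 30/6 = 5; σ²_F = ((13−1)/6)² = 4.000
te_G = (1 + 4·5 + 9)/6 = 30/6 = 5; σ²_G = ((9−1)/6)² = 1.778
te_H = (3 + 4·7 + 23)/6 = 54/6 = 9; σ²_H = ((23−3)/6)² = 11.111
te_I = (6 + 4·10 + 26)/6 = 72/6 = 12; σ²_I = ((26−6)/6)² = 11.111
te_J = (10 + 4·13 + 22)/6 = 84/6 = 14; σ²_J = ((22−10)/6)² = 4.000

Forward pass:
ES_A = 0; EF_A = 9
ES_B = 0; EF_B = 14
ES_C = max(EF_A=9, EF_B=14) = 14; EF_C = 14+10 = 24
ES_D = max(EF_A=9, EF_B=14) = 14; EF_D = 14+3 = 17
ES_E = max(EF_A=9, EF_B=14) = 14; EF_E = 14+13 = 27
ES_F = max(EF_A=9, EF_B=14) = 14; EF_F = 14+5 = 19
ES_G = max(EF_C=24, EF_F=19) = 24; EF_G = 24+5 = 29
ES_H = 9; EF_H = 9+9 = 18
ES_I = max(EF_E=27, EF_F=19) = 27; EF_I = 27+12 = 39
ES_J = max(EF_D=17, EF_G=29, EF_H=18, EF_I=39) = 39; EF_J = 39+14 = 53
Expected project duration μ = 53 days. Critical path: B → E → I → J.

Variance along critical path = 0.444 + 1.000 + 11.111 + 4.000 = 16.556; σ = 4.069 days.
D = μ + z·σ = 53 + 2.326·4.069 = 62.5 days

62.5 days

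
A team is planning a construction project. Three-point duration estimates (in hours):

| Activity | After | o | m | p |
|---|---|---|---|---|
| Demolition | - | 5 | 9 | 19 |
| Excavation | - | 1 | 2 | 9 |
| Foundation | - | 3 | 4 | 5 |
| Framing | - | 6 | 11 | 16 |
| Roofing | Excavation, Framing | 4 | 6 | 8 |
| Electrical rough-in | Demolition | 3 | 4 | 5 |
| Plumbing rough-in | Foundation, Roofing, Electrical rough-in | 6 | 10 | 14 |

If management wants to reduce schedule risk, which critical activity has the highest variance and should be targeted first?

te_Demolition = (5 + 4·9 + 19)/6 = 60/6 = 10; σ²_Demolition = ((19−5)/6)² = 5.444
te_Excavation = (1 + 4·2 + 9)/6 = 18/6 = 3; σ²_Excavation = ((9−1)/6)² = 1.778
te_Foundation = (3 + 4·4 + 5)/6 = 24/6 = 4; σ²_Foundation = ((5−3)/6)² = 0.111
te_Framing = (6 + 4·11 + 16)/6 = 66/6 = 11; σ²_Framing = ((16−6)/6)² = 2.778
te_Roofing = (4 + 4·6 + 8)/6 = 36/6 = 6; σ²_Roofing = ((8−4)/6)² = 0.444
te_Electrical rough-in = (3 + 4·4 + 5)/6 = 24/6 = 4; σ²_Electrical rough-in = ((5−3)/6)² = 0.111
te_Plumbing rough-in = (6 + 4·10 + 14)/6 = 60/6 = 10; σ²_Plumbing rough-in = ((14−6)/6)² = 1.778

Forward pass:
ES_Demolition = 0; EF_Demolition = 10
ES_Excavation = 0; EF_Excavation = 3
ES_Foundation = 0; EF_Foundation = 4
ES_Framing = 0; EF_Framing = 11
ES_Roofing = max(EF_Excavation=3, EF_Framing=11) = 11; EF_Roofing = 11+6 = 17
ES_Electrical rough-in = 10; EF_Electrical rough-in = 10+4 = 14
ES_Plumbing rough-in = max(EF_Foundation=4, EF_Roofing=17, EF_Electrical rough-in=14) = 17; EF_Plumbing rough-in = 17+10 = 27
Expected project duration μ = 27 hours. Critical path: Framing → Roofing → Plumbing rough-in.

Variances on critical path: σ²_Framing=2.778, σ²_Roofing=0.444, σ²_Plumbing rough-in=1.778.
Largest is σ²_Framing = 2.778.

Framing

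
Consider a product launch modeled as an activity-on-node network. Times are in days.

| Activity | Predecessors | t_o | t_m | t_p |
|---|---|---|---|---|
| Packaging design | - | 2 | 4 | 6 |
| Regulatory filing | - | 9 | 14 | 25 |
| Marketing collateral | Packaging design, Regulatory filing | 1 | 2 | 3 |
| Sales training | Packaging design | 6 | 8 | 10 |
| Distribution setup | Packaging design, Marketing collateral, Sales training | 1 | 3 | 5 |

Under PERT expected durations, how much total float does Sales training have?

te_Packaging design = (2 + 4·4 + 6)/6 = 24/6 = 4
te_Regulatory filing = (9 + 4·14 + 25)/6 = 90/6 = 15
te_Marketing collateral = (1 + 4·2 + 3)/6 = 12/6 = 2
te_Sales training = (6 + 4·8 + 10)/6 = 48/6 = 8
te_Distribution setup = (1 + 4·3 + 5)/6 = 18/6 = 3

Forward pass:
ES_Packaging design = 0; EF_Packaging design = 4
ES_Regulatory filing = 0; EF_Regulatory filing = 15
ES_Marketing collateral = max(EF_Packaging design=4, EF_Regulatory filing=15) = 15; EF_Marketing collateral = 15+2 = 17
ES_Sales training = 4; EF_Sales training = 4+8 = 12
ES_Distribution setup = max(EF_Packaging design=4, EF_Marketing collateral=17, EF_Sales training=12) = 17; EF_Distribution setup = 17+3 = 20
Expected project duration μ = 20 days. Critical path: Regulatory filing → Marketing collateral → Distribution setup.

Backward pass:
LF_Distribution setup = 20; LS_Distribution setup = 20−3 = 17
LF_Sales training = LS_Distribution setup = 17; LS_Sales training = 17−8 = 9
LF_Marketing collateral = LS_Distribution setup = 17; LS_Marketing collateral = 17−2 = 15
LF_Regulatory filing = LS_Marketing collateral = 15; LS_Regulatory filing = 15−15 = 0
LF_Packaging design = min(LS_Marketing collateral=15, LS_Sales training=9, LS_Distribution setup=17) = 9; LS_Packaging design = 9−4 = 5
Slack_Sales training = LS_Sales training − ES_Sales training = 9 − 4 = 5

5 days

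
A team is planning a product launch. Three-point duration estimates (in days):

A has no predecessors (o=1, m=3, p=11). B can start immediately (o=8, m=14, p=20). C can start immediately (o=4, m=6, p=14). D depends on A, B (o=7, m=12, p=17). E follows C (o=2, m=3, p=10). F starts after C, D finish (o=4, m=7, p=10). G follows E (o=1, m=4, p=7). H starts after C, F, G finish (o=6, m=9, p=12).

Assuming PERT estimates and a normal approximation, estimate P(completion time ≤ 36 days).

0.021

te_A = (1 + 4·3 + 11)/6 = 24/6 = 4; σ²_A = ((11−1)/6)² = 2.778
te_B = (8 + 4·14 + 20)/6 = 84/6 = 14; σ²_B = ((20−8)/6)² = 4.000
te_C = (4 + 4·6 + 14)/6 = 42/6 = 7; σ²_C = ((14−4)/6)² = 2.778
te_D = (7 + 4·12 + 17)/6 = 72/6 = 12; σ²_D = ((17−7)/6)² = 2.778
te_E = (2 + 4·3 + 10)/6 = 24/6 = 4; σ²_E = ((10−2)/6)² = 1.778
te_F = (4 + 4·7 + 10)/6 = 42/6 = 7; σ²_F = ((10−4)/6)² = 1.000
te_G = (1 + 4·4 + 7)/6 = 24/6 = 4; σ²_G = ((7−1)/6)² = 1.000
te_H = (6 + 4·9 + 12)/6 = 54/6 = 9; σ²_H = ((12−6)/6)² = 1.000

Forward pass:
ES_A = 0; EF_A = 4
ES_B = 0; EF_B = 14
ES_C = 0; EF_C = 7
ES_D = max(EF_A=4, EF_B=14) = 14; EF_D = 14+12 = 26
ES_E = 7; EF_E = 7+4 = 11
ES_F = max(EF_C=7, EF_D=26) = 26; EF_F = 26+7 = 33
ES_G = 11; EF_G = 11+4 = 15
ES_H = max(EF_C=7, EF_F=33, EF_G=15) = 33; EF_H = 33+9 = 42
Expected project duration μ = 42 days. Critical path: B → D → F → H.

Variance along critical path = 4.000 + 2.778 + 1.000 + 1.000 = 8.778; σ = √8.778 = 2.963 days.
Z = (36 − 42) / 2.963 = -2.025
P(T ≤ 36) = Φ(-2.025) ≈ 0.021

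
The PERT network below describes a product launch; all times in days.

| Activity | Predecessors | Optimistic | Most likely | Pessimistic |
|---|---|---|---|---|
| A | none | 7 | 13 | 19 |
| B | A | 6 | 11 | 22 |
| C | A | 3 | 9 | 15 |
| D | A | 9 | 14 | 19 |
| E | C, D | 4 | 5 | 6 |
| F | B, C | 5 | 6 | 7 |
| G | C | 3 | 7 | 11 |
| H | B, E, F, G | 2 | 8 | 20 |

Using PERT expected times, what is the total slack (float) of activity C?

te_A = (7 + 4·13 + 19)/6 = 78/6 = 13
te_B = (6 + 4·11 + 22)/6 = 72/6 = 12
te_C = (3 + 4·9 + 15)/6 = 54/6 = 9
te_D = (9 + 4·14 + 19)/6 = 84/6 = 14
te_E = (4 + 4·5 + 6)/6 = 30/6 = 5
te_F = (5 + 4·6 + 7)/6 = 36/6 = 6
te_G = (3 + 4·7 + 11)/6 = 42/6 = 7
te_H = (2 + 4·8 + 20)/6 = 54/6 = 9

Forward pass:
ES_A = 0; EF_A = 13
ES_B = 13; EF_B = 13+12 = 25
ES_C = 13; EF_C = 13+9 = 22
ES_D = 13; EF_D = 13+14 = 27
ES_E = max(EF_C=22, EF_D=27) = 27; EF_E = 27+5 = 32
ES_F = max(EF_B=25, EF_C=22) = 25; EF_F = 25+6 = 31
ES_G = 22; EF_G = 22+7 = 29
ES_H = max(EF_B=25, EF_E=32, EF_F=31, EF_G=29) = 32; EF_H = 32+9 = 41
Expected project duration μ = 41 days. Critical path: A → D → E → H.

Backward pass:
LF_H = 41; LS_H = 41−9 = 32
LF_G = LS_H = 32; LS_G = 32−7 = 25
LF_F = LS_H = 32; LS_F = 32−6 = 26
LF_E = LS_H = 32; LS_E = 32−5 = 27
LF_D = LS_E = 27; LS_D = 27−14 = 13
LF_C = min(LS_E=27, LS_F=26, LS_G=25) = 25; LS_C = 25−9 = 16
LF_B = min(LS_F=26, LS_H=32) = 26; LS_B = 26−12 = 14
LF_A = min(LS_B=14, LS_C=16, LS_D=13) = 13; LS_A = 13−13 = 0
Slack_C = LS_C − ES_C = 16 − 13 = 3

3 days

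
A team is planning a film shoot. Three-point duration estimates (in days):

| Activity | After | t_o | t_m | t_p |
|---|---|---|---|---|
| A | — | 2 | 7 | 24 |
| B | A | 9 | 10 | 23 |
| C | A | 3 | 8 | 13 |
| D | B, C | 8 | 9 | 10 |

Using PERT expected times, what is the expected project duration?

te_A = (2 + 4·7 + 24)/6 = 54/6 = 9
te_B = (9 + 4·10 + 23)/6 = 72/6 = 12
te_C = (3 + 4·8 + 13)/6 = 48/6 = 8
te_D = (8 + 4·9 + 10)/6 = 54/6 = 9

Forward pass:
ES_A = 0; EF_A = 9
ES_B = 9; EF_B = 9+12 = 21
ES_C = 9; EF_C = 9+8 = 17
ES_D = max(EF_B=21, EF_C=17) = 21; EF_D = 21+9 = 30
Expected project duration μ = 30 days. Critical path: A → B → D.

30 days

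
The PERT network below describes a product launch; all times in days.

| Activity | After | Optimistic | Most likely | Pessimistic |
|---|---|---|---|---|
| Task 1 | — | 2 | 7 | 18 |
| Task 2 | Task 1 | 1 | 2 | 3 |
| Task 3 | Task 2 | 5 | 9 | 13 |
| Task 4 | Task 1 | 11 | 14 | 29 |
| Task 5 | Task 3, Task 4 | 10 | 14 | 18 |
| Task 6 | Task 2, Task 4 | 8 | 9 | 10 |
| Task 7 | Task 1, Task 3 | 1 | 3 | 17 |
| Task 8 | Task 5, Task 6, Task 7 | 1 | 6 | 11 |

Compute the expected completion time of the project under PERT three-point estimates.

44 days

te_Task 1 = (2 + 4·7 + 18)/6 = 48/6 = 8
te_Task 2 = (1 + 4·2 + 3)/6 = 12/6 = 2
te_Task 3 = (5 + 4·9 + 13)/6 = 54/6 = 9
te_Task 4 = (11 + 4·14 + 29)/6 = 96/6 = 16
te_Task 5 = (10 + 4·14 + 18)/6 = 84/6 = 14
te_Task 6 = (8 + 4·9 + 10)/6 = 54/6 = 9
te_Task 7 = (1 + 4·3 + 17)/6 = 30/6 = 5
te_Task 8 = (1 + 4·6 + 11)/6 = 36/6 = 6

Forward pass:
ES_Task 1 = 0; EF_Task 1 = 8
ES_Task 2 = 8; EF_Task 2 = 8+2 = 10
ES_Task 3 = 10; EF_Task 3 = 10+9 = 19
ES_Task 4 = 8; EF_Task 4 = 8+16 = 24
ES_Task 5 = max(EF_Task 3=19, EF_Task 4=24) = 24; EF_Task 5 = 24+14 = 38
ES_Task 6 = max(EF_Task 2=10, EF_Task 4=24) = 24; EF_Task 6 = 24+9 = 33
ES_Task 7 = max(EF_Task 1=8, EF_Task 3=19) = 19; EF_Task 7 = 19+5 = 24
ES_Task 8 = max(EF_Task 5=38, EF_Task 6=33, EF_Task 7=24) = 38; EF_Task 8 = 38+6 = 44
Expected project duration μ = 44 days. Critical path: Task 1 → Task 4 → Task 5 → Task 8.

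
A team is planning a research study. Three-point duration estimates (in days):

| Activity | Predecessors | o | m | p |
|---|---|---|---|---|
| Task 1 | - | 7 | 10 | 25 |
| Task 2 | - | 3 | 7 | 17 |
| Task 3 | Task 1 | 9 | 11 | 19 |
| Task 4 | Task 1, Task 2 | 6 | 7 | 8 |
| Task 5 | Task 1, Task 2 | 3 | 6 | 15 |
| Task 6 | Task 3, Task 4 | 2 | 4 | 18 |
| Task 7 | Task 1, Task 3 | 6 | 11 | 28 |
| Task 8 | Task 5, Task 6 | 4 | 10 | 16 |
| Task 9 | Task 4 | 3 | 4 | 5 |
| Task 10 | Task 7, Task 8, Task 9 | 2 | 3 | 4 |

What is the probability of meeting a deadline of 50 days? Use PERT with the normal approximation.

te_Task 1 = (7 + 4·10 + 25)/6 = 72/6 = 12; σ²_Task 1 = ((25−7)/6)² = 9.000
te_Task 2 = (3 + 4·7 + 17)/6 = 48/6 = 8; σ²_Task 2 = ((17−3)/6)² = 5.444
te_Task 3 = (9 + 4·11 + 19)/6 = 72/6 = 12; σ²_Task 3 = ((19−9)/6)² = 2.778
te_Task 4 = (6 + 4·7 + 8)/6 = 42/6 = 7; σ²_Task 4 = ((8−6)/6)² = 0.111
te_Task 5 = (3 + 4·6 + 15)/6 = 42/6 = 7; σ²_Task 5 = ((15−3)/6)² = 4.000
te_Task 6 = (2 + 4·4 + 18)/6 = 36/6 = 6; σ²_Task 6 = ((18−2)/6)² = 7.111
te_Task 7 = (6 + 4·11 + 28)/6 = 78/6 = 13; σ²_Task 7 = ((28−6)/6)² = 13.444
te_Task 8 = (4 + 4·10 + 16)/6 = 60/6 = 10; σ²_Task 8 = ((16−4)/6)² = 4.000
te_Task 9 = (3 + 4·4 + 5)/6 = 24/6 = 4; σ²_Task 9 = ((5−3)/6)² = 0.111
te_Task 10 = (2 + 4·3 + 4)/6 = 18/6 = 3; σ²_Task 10 = ((4−2)/6)² = 0.111

Forward pass:
ES_Task 1 = 0; EF_Task 1 = 12
ES_Task 2 = 0; EF_Task 2 = 8
ES_Task 3 = 12; EF_Task 3 = 12+12 = 24
ES_Task 4 = max(EF_Task 1=12, EF_Task 2=8) = 12; EF_Task 4 = 12+7 = 19
ES_Task 5 = max(EF_Task 1=12, EF_Task 2=8) = 12; EF_Task 5 = 12+7 = 19
ES_Task 6 = max(EF_Task 3=24, EF_Task 4=19) = 24; EF_Task 6 = 24+6 = 30
ES_Task 7 = max(EF_Task 1=12, EF_Task 3=24) = 24; EF_Task 7 = 24+13 = 37
ES_Task 8 = max(EF_Task 5=19, EF_Task 6=30) = 30; EF_Task 8 = 30+10 = 40
ES_Task 9 = 19; EF_Task 9 = 19+4 = 23
ES_Task 10 = max(EF_Task 7=37, EF_Task 8=40, EF_Task 9=23) = 40; EF_Task 10 = 40+3 = 43
Expected project duration μ = 43 days. Critical path: Task 1 → Task 3 → Task 6 → Task 8 → Task 10.

Variance along critical path = 9.000 + 2.778 + 7.111 + 4.000 + 0.111 = 23.000; σ = √23.000 = 4.796 days.
Z = (50 − 43) / 4.796 = 1.460
P(T ≤ 50) = Φ(1.460) ≈ 0.928

0.928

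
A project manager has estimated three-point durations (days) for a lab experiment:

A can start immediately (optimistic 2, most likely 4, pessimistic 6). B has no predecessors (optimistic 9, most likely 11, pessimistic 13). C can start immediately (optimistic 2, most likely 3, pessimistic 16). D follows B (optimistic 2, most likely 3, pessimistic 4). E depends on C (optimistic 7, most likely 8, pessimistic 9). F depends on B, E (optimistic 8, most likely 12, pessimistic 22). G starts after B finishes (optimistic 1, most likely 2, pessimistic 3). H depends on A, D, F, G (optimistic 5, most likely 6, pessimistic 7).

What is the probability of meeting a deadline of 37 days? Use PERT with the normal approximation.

te_A = (2 + 4·4 + 6)/6 = 24/6 = 4; σ²_A = ((6−2)/6)² = 0.444
te_B = (9 + 4·11 + 13)/6 = 66/6 = 11; σ²_B = ((13−9)/6)² = 0.444
te_C = (2 + 4·3 + 16)/6 = 30/6 = 5; σ²_C = ((16−2)/6)² = 5.444
te_D = (2 + 4·3 + 4)/6 = 18/6 = 3; σ²_D = ((4−2)/6)² = 0.111
te_E = (7 + 4·8 + 9)/6 = 48/6 = 8; σ²_E = ((9−7)/6)² = 0.111
te_F = (8 + 4·12 + 22)/6 = 78/6 = 13; σ²_F = ((22−8)/6)² = 5.444
te_G = (1 + 4·2 + 3)/6 = 12/6 = 2; σ²_G = ((3−1)/6)² = 0.111
te_H = (5 + 4·6 + 7)/6 = 36/6 = 6; σ²_H = ((7−5)/6)² = 0.111

Forward pass:
ES_A = 0; EF_A = 4
ES_B = 0; EF_B = 11
ES_C = 0; EF_C = 5
ES_D = 11; EF_D = 11+3 = 14
ES_E = 5; EF_E = 5+8 = 13
ES_F = max(EF_B=11, EF_E=13) = 13; EF_F = 13+13 = 26
ES_G = 11; EF_G = 11+2 = 13
ES_H = max(EF_A=4, EF_D=14, EF_F=26, EF_G=13) = 26; EF_H = 26+6 = 32
Expected project duration μ = 32 days. Critical path: C → E → F → H.

Variance along critical path = 5.444 + 0.111 + 5.444 + 0.111 = 11.111; σ = √11.111 = 3.333 days.
Z = (37 − 32) / 3.333 = 1.500
P(T ≤ 37) = Φ(1.500) ≈ 0.933

0.933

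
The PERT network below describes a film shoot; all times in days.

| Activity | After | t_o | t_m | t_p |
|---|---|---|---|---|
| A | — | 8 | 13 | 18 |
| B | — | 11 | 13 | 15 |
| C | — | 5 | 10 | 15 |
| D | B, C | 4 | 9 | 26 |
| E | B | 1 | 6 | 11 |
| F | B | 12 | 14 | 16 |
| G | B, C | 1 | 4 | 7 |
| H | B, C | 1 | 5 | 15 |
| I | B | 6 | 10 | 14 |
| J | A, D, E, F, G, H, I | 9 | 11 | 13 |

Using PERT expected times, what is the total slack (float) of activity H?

8 days

te_A = (8 + 4·13 + 18)/6 = 78/6 = 13
te_B = (11 + 4·13 + 15)/6 = 78/6 = 13
te_C = (5 + 4·10 + 15)/6 = 60/6 = 10
te_D = (4 + 4·9 + 26)/6 = 66/6 = 11
te_E = (1 + 4·6 + 11)/6 = 36/6 = 6
te_F = (12 + 4·14 + 16)/6 = 84/6 = 14
te_G = (1 + 4·4 + 7)/6 = 24/6 = 4
te_H = (1 + 4·5 + 15)/6 = 36/6 = 6
te_I = (6 + 4·10 + 14)/6 = 60/6 = 10
te_J = (9 + 4·11 + 13)/6 = 66/6 = 11

Forward pass:
ES_A = 0; EF_A = 13
ES_B = 0; EF_B = 13
ES_C = 0; EF_C = 10
ES_D = max(EF_B=13, EF_C=10) = 13; EF_D = 13+11 = 24
ES_E = 13; EF_E = 13+6 = 19
ES_F = 13; EF_F = 13+14 = 27
ES_G = max(EF_B=13, EF_C=10) = 13; EF_G = 13+4 = 17
ES_H = max(EF_B=13, EF_C=10) = 13; EF_H = 13+6 = 19
ES_I = 13; EF_I = 13+10 = 23
ES_J = max(EF_A=13, EF_D=24, EF_E=19, EF_F=27, EF_G=17, EF_H=19, EF_I=23) = 27; EF_J = 27+11 = 38
Expected project duration μ = 38 days. Critical path: B → F → J.

Backward pass:
LF_J = 38; LS_J = 38−11 = 27
LF_I = LS_J = 27; LS_I = 27−10 = 17
LF_H = LS_J = 27; LS_H = 27−6 = 21
LF_G = LS_J = 27; LS_G = 27−4 = 23
LF_F = LS_J = 27; LS_F = 27−14 = 13
LF_E = LS_J = 27; LS_E = 27−6 = 21
LF_D = LS_J = 27; LS_D = 27−11 = 16
LF_C = min(LS_D=16, LS_G=23, LS_H=21) = 16; LS_C = 16−10 = 6
LF_B = min(LS_D=16, LS_E=21, LS_F=13, LS_G=23, LS_H=21, LS_I=17) = 13; LS_B = 13−13 = 0
LF_A = LS_J = 27; LS_A = 27−13 = 14
Slack_H = LS_H − ES_H = 21 − 13 = 8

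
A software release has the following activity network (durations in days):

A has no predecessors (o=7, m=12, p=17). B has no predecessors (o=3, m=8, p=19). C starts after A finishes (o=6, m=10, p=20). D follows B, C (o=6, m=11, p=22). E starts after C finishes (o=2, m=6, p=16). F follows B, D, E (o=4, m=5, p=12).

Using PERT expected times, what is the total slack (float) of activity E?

5 days

te_A = (7 + 4·12 + 17)/6 = 72/6 = 12
te_B = (3 + 4·8 + 19)/6 = 54/6 = 9
te_C = (6 + 4·10 + 20)/6 = 66/6 = 11
te_D = (6 + 4·11 + 22)/6 = 72/6 = 12
te_E = (2 + 4·6 + 16)/6 = 42/6 = 7
te_F = (4 + 4·5 + 12)/6 = 36/6 = 6

Forward pass:
ES_A = 0; EF_A = 12
ES_B = 0; EF_B = 9
ES_C = 12; EF_C = 12+11 = 23
ES_D = max(EF_B=9, EF_C=23) = 23; EF_D = 23+12 = 35
ES_E = 23; EF_E = 23+7 = 30
ES_F = max(EF_B=9, EF_D=35, EF_E=30) = 35; EF_F = 35+6 = 41
Expected project duration μ = 41 days. Critical path: A → C → D → F.

Backward pass:
LF_F = 41; LS_F = 41−6 = 35
LF_E = LS_F = 35; LS_E = 35−7 = 28
LF_D = LS_F = 35; LS_D = 35−12 = 23
LF_C = min(LS_D=23, LS_E=28) = 23; LS_C = 23−11 = 12
LF_B = min(LS_D=23, LS_F=35) = 23; LS_B = 23−9 = 14
LF_A = LS_C = 12; LS_A = 12−12 = 0
Slack_E = LS_E − ES_E = 28 − 23 = 5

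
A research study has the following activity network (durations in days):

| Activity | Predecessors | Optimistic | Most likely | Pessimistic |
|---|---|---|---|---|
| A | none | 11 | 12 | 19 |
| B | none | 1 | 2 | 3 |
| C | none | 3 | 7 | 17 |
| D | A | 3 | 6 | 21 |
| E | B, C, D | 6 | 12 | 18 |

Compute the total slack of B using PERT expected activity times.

te_A = (11 + 4·12 + 19)/6 = 78/6 = 13
te_B = (1 + 4·2 + 3)/6 = 12/6 = 2
te_C = (3 + 4·7 + 17)/6 = 48/6 = 8
te_D = (3 + 4·6 + 21)/6 = 48/6 = 8
te_E = (6 + 4·12 + 18)/6 = 72/6 = 12

Forward pass:
ES_A = 0; EF_A = 13
ES_B = 0; EF_B = 2
ES_C = 0; EF_C = 8
ES_D = 13; EF_D = 13+8 = 21
ES_E = max(EF_B=2, EF_C=8, EF_D=21) = 21; EF_E = 21+12 = 33
Expected project duration μ = 33 days. Critical path: A → D → E.

Backward pass:
LF_E = 33; LS_E = 33−12 = 21
LF_D = LS_E = 21; LS_D = 21−8 = 13
LF_C = LS_E = 21; LS_C = 21−8 = 13
LF_B = LS_E = 21; LS_B = 21−2 = 19
LF_A = LS_D = 13; LS_A = 13−13 = 0
Slack_B = LS_B − ES_B = 19 − 0 = 19

19 days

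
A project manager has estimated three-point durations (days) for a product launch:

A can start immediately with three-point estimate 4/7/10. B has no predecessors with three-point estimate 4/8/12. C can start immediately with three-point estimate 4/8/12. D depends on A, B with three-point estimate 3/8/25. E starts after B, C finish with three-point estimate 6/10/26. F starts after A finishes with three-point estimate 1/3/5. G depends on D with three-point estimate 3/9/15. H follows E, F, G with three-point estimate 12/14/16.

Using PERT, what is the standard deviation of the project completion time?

te_A = (4 + 4·7 + 10)/6 = 42/6 = 7; σ²_A = ((10−4)/6)² = 1.000
te_B = (4 + 4·8 + 12)/6 = 48/6 = 8; σ²_B = ((12−4)/6)² = 1.778
te_C = (4 + 4·8 + 12)/6 = 48/6 = 8; σ²_C = ((12−4)/6)² = 1.778
te_D = (3 + 4·8 + 25)/6 = 60/6 = 10; σ²_D = ((25−3)/6)² = 13.444
te_E = (6 + 4·10 + 26)/6 = 72/6 = 12; σ²_E = ((26−6)/6)² = 11.111
te_F = (1 + 4·3 + 5)/6 = 18/6 = 3; σ²_F = ((5−1)/6)² = 0.444
te_G = (3 + 4·9 + 15)/6 = 54/6 = 9; σ²_G = ((15−3)/6)² = 4.000
te_H = (12 + 4·14 + 16)/6 = 84/6 = 14; σ²_H = ((16−12)/6)² = 0.444

Forward pass:
ES_A = 0; EF_A = 7
ES_B = 0; EF_B = 8
ES_C = 0; EF_C = 8
ES_D = max(EF_A=7, EF_B=8) = 8; EF_D = 8+10 = 18
ES_E = max(EF_B=8, EF_C=8) = 8; EF_E = 8+12 = 20
ES_F = 7; EF_F = 7+3 = 10
ES_G = 18; EF_G = 18+9 = 27
ES_H = max(EF_E=20, EF_F=10, EF_G=27) = 27; EF_H = 27+14 = 41
Expected project duration μ = 41 days. Critical path: B → D → G → H.

Variance along critical path = 1.778 + 13.444 + 4.000 + 0.444 = 19.667
σ = √19.667 = 4.435 days

4.43 days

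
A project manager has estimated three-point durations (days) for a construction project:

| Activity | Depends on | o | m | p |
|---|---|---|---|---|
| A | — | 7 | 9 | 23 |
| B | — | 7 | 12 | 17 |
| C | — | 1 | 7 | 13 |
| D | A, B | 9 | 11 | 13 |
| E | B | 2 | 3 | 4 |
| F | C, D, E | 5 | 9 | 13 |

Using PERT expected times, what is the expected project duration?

te_A = (7 + 4·9 + 23)/6 = 66/6 = 11
te_B = (7 + 4·12 + 17)/6 = 72/6 = 12
te_C = (1 + 4·7 + 13)/6 = 42/6 = 7
te_D = (9 + 4·11 + 13)/6 = 66/6 = 11
te_E = (2 + 4·3 + 4)/6 = 18/6 = 3
te_F = (5 + 4·9 + 13)/6 = 54/6 = 9

Forward pass:
ES_A = 0; EF_A = 11
ES_B = 0; EF_B = 12
ES_C = 0; EF_C = 7
ES_D = max(EF_A=11, EF_B=12) = 12; EF_D = 12+11 = 23
ES_E = 12; EF_E = 12+3 = 15
ES_F = max(EF_C=7, EF_D=23, EF_E=15) = 23; EF_F = 23+9 = 32
Expected project duration μ = 32 days. Critical path: B → D → F.

32 days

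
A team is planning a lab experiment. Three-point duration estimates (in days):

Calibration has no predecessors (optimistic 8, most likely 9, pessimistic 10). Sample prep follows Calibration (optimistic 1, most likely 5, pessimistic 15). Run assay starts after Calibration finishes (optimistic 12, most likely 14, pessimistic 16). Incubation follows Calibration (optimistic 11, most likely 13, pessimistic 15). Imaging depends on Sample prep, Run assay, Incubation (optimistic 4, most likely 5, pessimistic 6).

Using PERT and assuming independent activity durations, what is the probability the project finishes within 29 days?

te_Calibration = (8 + 4·9 + 10)/6 = 54/6 = 9; σ²_Calibration = ((10−8)/6)² = 0.111
te_Sample prep = (1 + 4·5 + 15)/6 = 36/6 = 6; σ²_Sample prep = ((15−1)/6)² = 5.444
te_Run assay = (12 + 4·14 + 16)/6 = 84/6 = 14; σ²_Run assay = ((16−12)/6)² = 0.444
te_Incubation = (11 + 4·13 + 15)/6 = 78/6 = 13; σ²_Incubation = ((15−11)/6)² = 0.444
te_Imaging = (4 + 4·5 + 6)/6 = 30/6 = 5; σ²_Imaging = ((6−4)/6)² = 0.111

Forward pass:
ES_Calibration = 0; EF_Calibration = 9
ES_Sample prep = 9; EF_Sample prep = 9+6 = 15
ES_Run assay = 9; EF_Run assay = 9+14 = 23
ES_Incubation = 9; EF_Incubation = 9+13 = 22
ES_Imaging = max(EF_Sample prep=15, EF_Run assay=23, EF_Incubation=22) = 23; EF_Imaging = 23+5 = 28
Expected project duration μ = 28 days. Critical path: Calibration → Run assay → Imaging.

Variance along critical path = 0.111 + 0.444 + 0.111 = 0.667; σ = √0.667 = 0.816 days.
Z = (29 − 28) / 0.816 = 1.225
P(T ≤ 29) = Φ(1.225) ≈ 0.890

0.890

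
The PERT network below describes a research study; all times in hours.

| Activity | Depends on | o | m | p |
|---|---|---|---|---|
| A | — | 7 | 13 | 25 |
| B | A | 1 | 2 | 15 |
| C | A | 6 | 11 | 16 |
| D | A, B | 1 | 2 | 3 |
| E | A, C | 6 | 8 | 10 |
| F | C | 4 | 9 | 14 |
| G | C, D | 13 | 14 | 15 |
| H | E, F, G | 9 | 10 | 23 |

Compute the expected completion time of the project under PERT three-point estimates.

51 hours

te_A = (7 + 4·13 + 25)/6 = 84/6 = 14
te_B = (1 + 4·2 + 15)/6 = 24/6 = 4
te_C = (6 + 4·11 + 16)/6 = 66/6 = 11
te_D = (1 + 4·2 + 3)/6 = 12/6 = 2
te_E = (6 + 4·8 + 10)/6 = 48/6 = 8
te_F = (4 + 4·9 + 14)/6 = 54/6 = 9
te_G = (13 + 4·14 + 15)/6 = 84/6 = 14
te_H = (9 + 4·10 + 23)/6 = 72/6 = 12

Forward pass:
ES_A = 0; EF_A = 14
ES_B = 14; EF_B = 14+4 = 18
ES_C = 14; EF_C = 14+11 = 25
ES_D = max(EF_A=14, EF_B=18) = 18; EF_D = 18+2 = 20
ES_E = max(EF_A=14, EF_C=25) = 25; EF_E = 25+8 = 33
ES_F = 25; EF_F = 25+9 = 34
ES_G = max(EF_C=25, EF_D=20) = 25; EF_G = 25+14 = 39
ES_H = max(EF_E=33, EF_F=34, EF_G=39) = 39; EF_H = 39+12 = 51
Expected project duration μ = 51 hours. Critical path: A → C → G → H.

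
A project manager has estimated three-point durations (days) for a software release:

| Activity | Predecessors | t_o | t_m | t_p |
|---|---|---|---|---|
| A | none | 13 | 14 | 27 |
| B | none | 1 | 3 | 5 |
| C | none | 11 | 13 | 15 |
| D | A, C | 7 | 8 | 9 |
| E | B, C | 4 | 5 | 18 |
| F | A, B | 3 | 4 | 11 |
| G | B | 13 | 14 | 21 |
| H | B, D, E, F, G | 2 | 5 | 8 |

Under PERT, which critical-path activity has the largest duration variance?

A

te_A = (13 + 4·14 + 27)/6 = 96/6 = 16; σ²_A = ((27−13)/6)² = 5.444
te_B = (1 + 4·3 + 5)/6 = 18/6 = 3; σ²_B = ((5−1)/6)² = 0.444
te_C = (11 + 4·13 + 15)/6 = 78/6 = 13; σ²_C = ((15−11)/6)² = 0.444
te_D = (7 + 4·8 + 9)/6 = 48/6 = 8; σ²_D = ((9−7)/6)² = 0.111
te_E = (4 + 4·5 + 18)/6 = 42/6 = 7; σ²_E = ((18−4)/6)² = 5.444
te_F = (3 + 4·4 + 11)/6 = 30/6 = 5; σ²_F = ((11−3)/6)² = 1.778
te_G = (13 + 4·14 + 21)/6 = 90/6 = 15; σ²_G = ((21−13)/6)² = 1.778
te_H = (2 + 4·5 + 8)/6 = 30/6 = 5; σ²_H = ((8−2)/6)² = 1.000

Forward pass:
ES_A = 0; EF_A = 16
ES_B = 0; EF_B = 3
ES_C = 0; EF_C = 13
ES_D = max(EF_A=16, EF_C=13) = 16; EF_D = 16+8 = 24
ES_E = max(EF_B=3, EF_C=13) = 13; EF_E = 13+7 = 20
ES_F = max(EF_A=16, EF_B=3) = 16; EF_F = 16+5 = 21
ES_G = 3; EF_G = 3+15 = 18
ES_H = max(EF_B=3, EF_D=24, EF_E=20, EF_F=21, EF_G=18) = 24; EF_H = 24+5 = 29
Expected project duration μ = 29 days. Critical path: A → D → H.

Variances on critical path: σ²_A=5.444, σ²_D=0.111, σ²_H=1.000.
Largest is σ²_A = 5.444.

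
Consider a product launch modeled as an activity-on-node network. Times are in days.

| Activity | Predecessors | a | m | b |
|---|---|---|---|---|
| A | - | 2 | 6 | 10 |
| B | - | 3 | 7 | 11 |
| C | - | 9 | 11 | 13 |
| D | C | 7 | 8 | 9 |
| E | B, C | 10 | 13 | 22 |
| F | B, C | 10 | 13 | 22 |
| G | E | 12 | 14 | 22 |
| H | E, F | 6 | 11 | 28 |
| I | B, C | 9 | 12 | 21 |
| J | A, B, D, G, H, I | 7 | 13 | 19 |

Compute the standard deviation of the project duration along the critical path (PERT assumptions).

te_A = (2 + 4·6 + 10)/6 = 36/6 = 6; σ²_A = ((10−2)/6)² = 1.778
te_B = (3 + 4·7 + 11)/6 = 42/6 = 7; σ²_B = ((11−3)/6)² = 1.778
te_C = (9 + 4·11 + 13)/6 = 66/6 = 11; σ²_C = ((13−9)/6)² = 0.444
te_D = (7 + 4·8 + 9)/6 = 48/6 = 8; σ²_D = ((9−7)/6)² = 0.111
te_E = (10 + 4·13 + 22)/6 = 84/6 = 14; σ²_E = ((22−10)/6)² = 4.000
te_F = (10 + 4·13 + 22)/6 = 84/6 = 14; σ²_F = ((22−10)/6)² = 4.000
te_G = (12 + 4·14 + 22)/6 = 90/6 = 15; σ²_G = ((22−12)/6)² = 2.778
te_H = (6 + 4·11 + 28)/6 = 78/6 = 13; σ²_H = ((28−6)/6)² = 13.444
te_I = (9 + 4·12 + 21)/6 = 78/6 = 13; σ²_I = ((21−9)/6)² = 4.000
te_J = (7 + 4·13 + 19)/6 = 78/6 = 13; σ²_J = ((19−7)/6)² = 4.000

Forward pass:
ES_A = 0; EF_A = 6
ES_B = 0; EF_B = 7
ES_C = 0; EF_C = 11
ES_D = 11; EF_D = 11+8 = 19
ES_E = max(EF_B=7, EF_C=11) = 11; EF_E = 11+14 = 25
ES_F = max(EF_B=7, EF_C=11) = 11; EF_F = 11+14 = 25
ES_G = 25; EF_G = 25+15 = 40
ES_H = max(EF_E=25, EF_F=25) = 25; EF_H = 25+13 = 38
ES_I = max(EF_B=7, EF_C=11) = 11; EF_I = 11+13 = 24
ES_J = max(EF_A=6, EF_B=7, EF_D=19, EF_G=40, EF_H=38, EF_I=24) = 40; EF_J = 40+13 = 53
Expected project duration μ = 53 days. Critical path: C → E → G → J.

Variance along critical path = 0.444 + 4.000 + 2.778 + 4.000 = 11.222
σ = √11.222 = 3.350 days

3.35 days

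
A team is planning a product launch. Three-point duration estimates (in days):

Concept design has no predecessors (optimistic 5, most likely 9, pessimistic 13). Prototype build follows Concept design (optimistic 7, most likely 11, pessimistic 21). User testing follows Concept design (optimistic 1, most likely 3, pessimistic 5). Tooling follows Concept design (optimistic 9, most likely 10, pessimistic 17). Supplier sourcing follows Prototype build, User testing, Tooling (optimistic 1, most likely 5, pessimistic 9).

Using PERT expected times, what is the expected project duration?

26 days

te_Concept design = (5 + 4·9 + 13)/6 = 54/6 = 9
te_Prototype build = (7 + 4·11 + 21)/6 = 72/6 = 12
te_User testing = (1 + 4·3 + 5)/6 = 18/6 = 3
te_Tooling = (9 + 4·10 + 17)/6 = 66/6 = 11
te_Supplier sourcing = (1 + 4·5 + 9)/6 = 30/6 = 5

Forward pass:
ES_Concept design = 0; EF_Concept design = 9
ES_Prototype build = 9; EF_Prototype build = 9+12 = 21
ES_User testing = 9; EF_User testing = 9+3 = 12
ES_Tooling = 9; EF_Tooling = 9+11 = 20
ES_Supplier sourcing = max(EF_Prototype build=21, EF_User testing=12, EF_Tooling=20) = 21; EF_Supplier sourcing = 21+5 = 26
Expected project duration μ = 26 days. Critical path: Concept design → Prototype build → Supplier sourcing.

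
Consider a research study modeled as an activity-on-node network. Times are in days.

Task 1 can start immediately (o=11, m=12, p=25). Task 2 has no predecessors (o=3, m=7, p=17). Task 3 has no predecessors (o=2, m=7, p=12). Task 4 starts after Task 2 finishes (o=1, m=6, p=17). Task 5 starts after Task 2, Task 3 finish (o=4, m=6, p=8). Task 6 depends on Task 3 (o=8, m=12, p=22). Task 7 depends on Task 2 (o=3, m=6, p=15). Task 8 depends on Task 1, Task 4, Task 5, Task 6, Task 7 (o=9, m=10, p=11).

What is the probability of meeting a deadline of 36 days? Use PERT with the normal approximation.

te_Task 1 = (11 + 4·12 + 25)/6 = 84/6 = 14; σ²_Task 1 = ((25−11)/6)² = 5.444
te_Task 2 = (3 + 4·7 + 17)/6 = 48/6 = 8; σ²_Task 2 = ((17−3)/6)² = 5.444
te_Task 3 = (2 + 4·7 + 12)/6 = 42/6 = 7; σ²_Task 3 = ((12−2)/6)² = 2.778
te_Task 4 = (1 + 4·6 + 17)/6 = 42/6 = 7; σ²_Task 4 = ((17−1)/6)² = 7.111
te_Task 5 = (4 + 4·6 + 8)/6 = 36/6 = 6; σ²_Task 5 = ((8−4)/6)² = 0.444
te_Task 6 = (8 + 4·12 + 22)/6 = 78/6 = 13; σ²_Task 6 = ((22−8)/6)² = 5.444
te_Task 7 = (3 + 4·6 + 15)/6 = 42/6 = 7; σ²_Task 7 = ((15−3)/6)² = 4.000
te_Task 8 = (9 + 4·10 + 11)/6 = 60/6 = 10; σ²_Task 8 = ((11−9)/6)² = 0.111

Forward pass:
ES_Task 1 = 0; EF_Task 1 = 14
ES_Task 2 = 0; EF_Task 2 = 8
ES_Task 3 = 0; EF_Task 3 = 7
ES_Task 4 = 8; EF_Task 4 = 8+7 = 15
ES_Task 5 = max(EF_Task 2=8, EF_Task 3=7) = 8; EF_Task 5 = 8+6 = 14
ES_Task 6 = 7; EF_Task 6 = 7+13 = 20
ES_Task 7 = 8; EF_Task 7 = 8+7 = 15
ES_Task 8 = max(EF_Task 1=14, EF_Task 4=15, EF_Task 5=14, EF_Task 6=20, EF_Task 7=15) = 20; EF_Task 8 = 20+10 = 30
Expected project duration μ = 30 days. Critical path: Task 3 → Task 6 → Task 8.

Variance along critical path = 2.778 + 5.444 + 0.111 = 8.333; σ = √8.333 = 2.887 days.
Z = (36 − 30) / 2.887 = 2.078
P(T ≤ 36) = Φ(2.078) ≈ 0.981

0.981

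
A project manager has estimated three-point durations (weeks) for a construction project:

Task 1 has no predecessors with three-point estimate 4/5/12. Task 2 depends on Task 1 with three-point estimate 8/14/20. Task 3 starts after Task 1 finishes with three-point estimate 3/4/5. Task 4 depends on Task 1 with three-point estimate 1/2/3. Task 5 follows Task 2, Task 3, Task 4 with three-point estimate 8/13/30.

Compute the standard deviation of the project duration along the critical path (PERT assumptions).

te_Task 1 = (4 + 4·5 + 12)/6 = 36/6 = 6; σ²_Task 1 = ((12−4)/6)² = 1.778
te_Task 2 = (8 + 4·14 + 20)/6 = 84/6 = 14; σ²_Task 2 = ((20−8)/6)² = 4.000
te_Task 3 = (3 + 4·4 + 5)/6 = 24/6 = 4; σ²_Task 3 = ((5−3)/6)² = 0.111
te_Task 4 = (1 + 4·2 + 3)/6 = 12/6 = 2; σ²_Task 4 = ((3−1)/6)² = 0.111
te_Task 5 = (8 + 4·13 + 30)/6 = 90/6 = 15; σ²_Task 5 = ((30−8)/6)² = 13.444

Forward pass:
ES_Task 1 = 0; EF_Task 1 = 6
ES_Task 2 = 6; EF_Task 2 = 6+14 = 20
ES_Task 3 = 6; EF_Task 3 = 6+4 = 10
ES_Task 4 = 6; EF_Task 4 = 6+2 = 8
ES_Task 5 = max(EF_Task 2=20, EF_Task 3=10, EF_Task 4=8) = 20; EF_Task 5 = 20+15 = 35
Expected project duration μ = 35 weeks. Critical path: Task 1 → Task 2 → Task 5.

Variance along critical path = 1.778 + 4.000 + 13.444 = 19.222
σ = √19.222 = 4.384 weeks

4.38 weeks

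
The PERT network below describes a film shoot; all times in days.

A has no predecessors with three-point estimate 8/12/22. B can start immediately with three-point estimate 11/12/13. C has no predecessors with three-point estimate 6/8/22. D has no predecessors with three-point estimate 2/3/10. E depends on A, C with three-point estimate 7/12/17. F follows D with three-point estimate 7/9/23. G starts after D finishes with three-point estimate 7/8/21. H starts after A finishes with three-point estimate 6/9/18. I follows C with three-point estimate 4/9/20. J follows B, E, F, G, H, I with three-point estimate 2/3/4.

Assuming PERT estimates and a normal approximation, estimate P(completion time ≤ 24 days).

te_A = (8 + 4·12 + 22)/6 = 78/6 = 13; σ²_A = ((22−8)/6)² = 5.444
te_B = (11 + 4·12 + 13)/6 = 72/6 = 12; σ²_B = ((13−11)/6)² = 0.111
te_C = (6 + 4·8 + 22)/6 = 60/6 = 10; σ²_C = ((22−6)/6)² = 7.111
te_D = (2 + 4·3 + 10)/6 = 24/6 = 4; σ²_D = ((10−2)/6)² = 1.778
te_E = (7 + 4·12 + 17)/6 = 72/6 = 12; σ²_E = ((17−7)/6)² = 2.778
te_F = (7 + 4·9 + 23)/6 = 66/6 = 11; σ²_F = ((23−7)/6)² = 7.111
te_G = (7 + 4·8 + 21)/6 = 60/6 = 10; σ²_G = ((21−7)/6)² = 5.444
te_H = (6 + 4·9 + 18)/6 = 60/6 = 10; σ²_H = ((18−6)/6)² = 4.000
te_I = (4 + 4·9 + 20)/6 = 60/6 = 10; σ²_I = ((20−4)/6)² = 7.111
te_J = (2 + 4·3 + 4)/6 = 18/6 = 3; σ²_J = ((4−2)/6)² = 0.111

Forward pass:
ES_A = 0; EF_A = 13
ES_B = 0; EF_B = 12
ES_C = 0; EF_C = 10
ES_D = 0; EF_D = 4
ES_E = max(EF_A=13, EF_C=10) = 13; EF_E = 13+12 = 25
ES_F = 4; EF_F = 4+11 = 15
ES_G = 4; EF_G = 4+10 = 14
ES_H = 13; EF_H = 13+10 = 23
ES_I = 10; EF_I = 10+10 = 20
ES_J = max(EF_B=12, EF_E=25, EF_F=15, EF_G=14, EF_H=23, EF_I=20) = 25; EF_J = 25+3 = 28
Expected project duration μ = 28 days. Critical path: A → E → J.

Variance along critical path = 5.444 + 2.778 + 0.111 = 8.333; σ = √8.333 = 2.887 days.
Z = (24 − 28) / 2.887 = -1.386
P(T ≤ 24) = Φ(-1.386) ≈ 0.083

0.083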